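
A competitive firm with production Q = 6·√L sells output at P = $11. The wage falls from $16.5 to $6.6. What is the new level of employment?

From P·MP_L = w with MP_L = 3·L^(-1/2), the labor demand is L(w) = (33/w)^(2).
At w = 16.5: L = 4. At w = 6.6: L = 25.

L* = 25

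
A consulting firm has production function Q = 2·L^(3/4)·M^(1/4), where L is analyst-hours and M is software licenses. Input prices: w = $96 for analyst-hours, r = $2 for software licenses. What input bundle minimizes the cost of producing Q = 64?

Cost minimization requires the marginal rate of technical substitution to equal the input-price ratio: MP_L/MP_M = w/r.
Here MP_L/MP_M = (3/4)·(M/L)/(1/4) = 3·(M/L). Setting this equal to 96/2 = 48 gives M = 16L.
Substituting into Q = 64: 2·L^(3/4)·(16L)^(1/4) = 64.
Solving, L = 16 and M = 256.

L* = 16, M* = 256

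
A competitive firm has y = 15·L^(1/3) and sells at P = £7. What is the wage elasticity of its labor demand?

MP_L = (1/3)·15·L^(-2/3), so P·MP_L = w gives 35·L^(-2/3) = w.
Solving, L(w) = (35/w)^(3/2). This is a constant-elasticity form: L ∝ w^(−3/2), so ε = −3/2.

ε = -1.5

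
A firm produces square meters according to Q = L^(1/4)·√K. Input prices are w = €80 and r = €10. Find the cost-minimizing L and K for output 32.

Cost minimization requires the marginal rate of technical substitution to equal the input-price ratio: MP_L/MP_K = w/r.
Here MP_L/MP_K = (1/4)·(K/L)/(1/2) = 0.5·(K/L). Setting this equal to 80/10 = 8 gives K = 16L.
Substituting into Q = 32: L^(1/4)·(16L)^(1/2) = 32.
Solving, L = 16 and K = 256.

L* = 16, K* = 256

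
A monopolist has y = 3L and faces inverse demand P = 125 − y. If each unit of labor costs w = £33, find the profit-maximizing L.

L* = 19

Marginal revenue from the inverse demand is MR = 125 − 2y.
The marginal product is MP_L = 3.
A monopolist hires until marginal revenue product equals the wage: MR·MP_L = w.
(125 − 6L)·3 = 33, so L = 19.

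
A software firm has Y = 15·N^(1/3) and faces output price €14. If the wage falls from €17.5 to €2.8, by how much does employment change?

ΔN = 117

From P·MP_N = w with MP_N = 5·N^(-2/3), the labor demand is N(w) = (70/w)^(3/2).
At w = 17.5: N = 8. At w = 2.8: N = 125.
ΔN = 125 − 8 = 117.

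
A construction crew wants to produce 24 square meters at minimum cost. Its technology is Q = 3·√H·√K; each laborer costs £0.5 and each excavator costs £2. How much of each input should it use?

Cost minimization requires the marginal rate of technical substitution to equal the input-price ratio: MP_H/MP_K = w/r.
Here MP_H/MP_K = (1/2)·(K/H)/(1/2) = (K/H). Setting this equal to 0.5/2 = 0.25 gives K = 0.25H.
Substituting into Q = 24: 3·H^(1/2)·(0.25H)^(1/2) = 24.
Solving, H = 16 and K = 4.

H* = 16, K* = 4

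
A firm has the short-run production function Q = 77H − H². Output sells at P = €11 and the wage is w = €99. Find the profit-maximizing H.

The marginal product of H is MP_H = 77 − 2H.
A price-taking firm hires until the value of the marginal product equals the wage: P·MP_H = w, so 11·(77 − 2H) = 99.
Then 77 − 2H = 9, giving H = 34.

H* = 34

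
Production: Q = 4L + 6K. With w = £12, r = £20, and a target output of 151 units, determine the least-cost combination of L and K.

L* = 37.75, K* = 0

The inputs are perfect substitutes, so the firm uses whichever has the lower cost per unit of output.
Cost per unit of output via L is w/4 = 3; via K it is r/6 = 10/3. L is cheaper.
Producing Q = 151 with L alone: L = 37.75, K = 0.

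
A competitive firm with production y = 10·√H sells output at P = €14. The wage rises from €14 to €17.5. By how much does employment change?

From P·MP_H = w with MP_H = 5·H^(-1/2), the labor demand is H(w) = (70/w)^(2).
At w = 14: H = 25. At w = 17.5: H = 16.
ΔH = 16 − 25 = -9.

ΔH = -9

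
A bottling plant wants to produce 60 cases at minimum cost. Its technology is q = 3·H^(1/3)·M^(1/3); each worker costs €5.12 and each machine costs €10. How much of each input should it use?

H* = 125, M* = 64

Cost minimization requires the marginal rate of technical substitution to equal the input-price ratio: MP_H/MP_M = w/r.
Here MP_H/MP_M = (1/3)·(M/H)/(1/3) = (M/H). Setting this equal to 5.12/10 = 0.512 gives M = 0.512H.
Substituting into q = 60: 3·H^(1/3)·(0.512H)^(1/3) = 60.
Solving, H = 125 and M = 64.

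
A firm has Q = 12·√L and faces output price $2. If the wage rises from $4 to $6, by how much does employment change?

ΔL = -5

From P·MP_L = w with MP_L = 6·L^(-1/2), the labor demand is L(w) = (12/w)^(2).
At w = 4: L = 9. At w = 6: L = 4.
ΔL = 4 − 9 = -5.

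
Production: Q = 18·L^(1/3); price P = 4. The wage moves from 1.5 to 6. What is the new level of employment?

From P·MP_L = w with MP_L = 6·L^(-2/3), the labor demand is L(w) = (24/w)^(3/2).
At w = 1.5: L = 64. At w = 6: L = 8.

L* = 8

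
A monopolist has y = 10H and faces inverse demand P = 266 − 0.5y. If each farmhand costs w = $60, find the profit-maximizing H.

H* = 26

Marginal revenue from the inverse demand is MR = 266 − y.
The marginal product is MP_H = 10.
A monopolist hires until marginal revenue product equals the wage: MR·MP_H = w.
(266 − 10H)·10 = 60, so H = 26.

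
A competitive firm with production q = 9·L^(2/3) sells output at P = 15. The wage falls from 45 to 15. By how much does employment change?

ΔL = 208

From P·MP_L = w with MP_L = 6·L^(-1/3), the labor demand is L(w) = (90/w)^(3).
At w = 45: L = 8. At w = 15: L = 216.
ΔL = 216 − 8 = 208.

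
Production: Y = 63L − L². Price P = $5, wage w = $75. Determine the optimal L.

L* = 24

The marginal product of L is MP_L = 63 − 2L.
A price-taking firm hires until the value of the marginal product equals the wage: P·MP_L = w, so 5·(63 − 2L) = 75.
Then 63 − 2L = 15, giving L = 24.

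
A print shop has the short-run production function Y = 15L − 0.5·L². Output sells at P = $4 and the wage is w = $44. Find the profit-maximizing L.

The marginal product of L is MP_L = 15 − L.
A price-taking firm hires until the value of the marginal product equals the wage: P·MP_L = w, so 4·(15 − L) = 44.
Then 15 − L = 11, giving L = 4.

L* = 4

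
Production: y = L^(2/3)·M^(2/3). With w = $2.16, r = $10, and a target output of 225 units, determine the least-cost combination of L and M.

L* = 125, M* = 27

Cost minimization requires the marginal rate of technical substitution to equal the input-price ratio: MP_L/MP_M = w/r.
Here MP_L/MP_M = (2/3)·(M/L)/(2/3) = (M/L). Setting this equal to 2.16/10 = 0.216 gives M = 0.216L.
Substituting into y = 225: L^(2/3)·(0.216L)^(2/3) = 225.
Solving, L = 125 and M = 27.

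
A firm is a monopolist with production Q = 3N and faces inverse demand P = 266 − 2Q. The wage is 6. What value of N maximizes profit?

N* = 22

Marginal revenue from the inverse demand is MR = 266 − 4Q.
The marginal product is MP_N = 3.
A monopolist hires until marginal revenue product equals the wage: MR·MP_N = w.
(266 − 12N)·3 = 6, so N = 22.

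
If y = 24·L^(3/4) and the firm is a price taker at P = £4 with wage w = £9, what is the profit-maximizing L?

MP_L = (3/4)·24·L^(-1/4) = 18·L^(-1/4).
Profit maximization for a price taker requires P·MP_L = w: 4·18·L^(-1/4) = 9.
So L^(-1/4) = 0.125, which gives L = 4096.

L* = 4096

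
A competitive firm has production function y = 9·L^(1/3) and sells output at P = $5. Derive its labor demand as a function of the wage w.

MP_L = (1/3)·9·L^(-2/3) = 3·L^(-2/3).
Setting P·MP_L = w: 15·L^(-2/3) = w.
Solving for L: L^(-2/3) = w/15, so L = (15/w)^(3/2).

L(w) = (15/w)^(3/2)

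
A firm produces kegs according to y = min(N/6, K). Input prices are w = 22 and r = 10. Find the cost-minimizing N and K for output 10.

With a fixed-proportions technology, the cost-minimizing bundle uses no slack in either input: N/6 = K = y.
So N = 6·10 = 60 and K = 10.

N* = 60, K* = 10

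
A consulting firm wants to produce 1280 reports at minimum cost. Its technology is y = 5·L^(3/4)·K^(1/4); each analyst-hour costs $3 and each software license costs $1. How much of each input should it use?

Cost minimization requires the marginal rate of technical substitution to equal the input-price ratio: MP_L/MP_K = w/r.
Here MP_L/MP_K = (3/4)·(K/L)/(1/4) = 3·(K/L). Setting this equal to 3/1 = 3 gives K = L.
Substituting into y = 1280: 5·L^(3/4)·(L)^(1/4) = 1280.
Solving, L = 256 and K = 256.

L* = 256, K* = 256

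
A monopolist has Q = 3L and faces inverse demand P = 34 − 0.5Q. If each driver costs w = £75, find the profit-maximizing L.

Marginal revenue from the inverse demand is MR = 34 − Q.
The marginal product is MP_L = 3.
A monopolist hires until marginal revenue product equals the wage: MR·MP_L = w.
(34 − 3L)·3 = 75, so L = 3.

L* = 3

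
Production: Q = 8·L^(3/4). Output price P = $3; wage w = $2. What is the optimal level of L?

L* = 6561

MP_L = (3/4)·8·L^(-1/4) = 6·L^(-1/4).
Profit maximization for a price taker requires P·MP_L = w: 3·6·L^(-1/4) = 2.
So L^(-1/4) = 1/9, which gives L = 6561.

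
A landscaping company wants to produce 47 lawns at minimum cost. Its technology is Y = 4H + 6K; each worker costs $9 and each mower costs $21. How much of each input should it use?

H* = 11.75, K* = 0

The inputs are perfect substitutes, so the firm uses whichever has the lower cost per unit of output.
Cost per unit of output via H is w/4 = 2.25; via K it is r/6 = 3.5. H is cheaper.
Producing Y = 47 with H alone: H = 11.75, K = 0.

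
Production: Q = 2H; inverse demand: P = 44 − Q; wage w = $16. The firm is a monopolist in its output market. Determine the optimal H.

Marginal revenue from the inverse demand is MR = 44 − 2Q.
The marginal product is MP_H = 2.
A monopolist hires until marginal revenue product equals the wage: MR·MP_H = w.
(44 − 4H)·2 = 16, so H = 9.

H* = 9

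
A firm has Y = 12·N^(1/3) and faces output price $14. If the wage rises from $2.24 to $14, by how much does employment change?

From P·MP_N = w with MP_N = 4·N^(-2/3), the labor demand is N(w) = (56/w)^(3/2).
At w = 2.24: N = 125. At w = 14: N = 8.
ΔN = 8 − 125 = -117.

ΔN = -117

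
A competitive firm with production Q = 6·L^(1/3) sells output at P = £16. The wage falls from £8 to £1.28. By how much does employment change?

ΔL = 117

From P·MP_L = w with MP_L = 2·L^(-2/3), the labor demand is L(w) = (32/w)^(3/2).
At w = 8: L = 8. At w = 1.28: L = 125.
ΔL = 125 − 8 = 117.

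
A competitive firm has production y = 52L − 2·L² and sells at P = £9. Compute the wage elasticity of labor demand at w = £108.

ε = -0.3

From P·MP_L = w with MP_L = 52 − 4L, labor demand is L(w) = (52 − w/9)/4.
dL/dw = −1/(36) = -1/36.
At w = 108, L = 10, so ε = (dL/dw)·(w/L) = (-1/36)·(108/10) = -0.3.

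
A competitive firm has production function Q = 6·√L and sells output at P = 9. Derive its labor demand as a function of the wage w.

MP_L = (1/2)·6·L^(-1/2) = 3·L^(-1/2).
Setting P·MP_L = w: 27·L^(-1/2) = w.
Solving for L: L^(-1/2) = w/27, so L = (27/w)^(2).

L(w) = 729/w²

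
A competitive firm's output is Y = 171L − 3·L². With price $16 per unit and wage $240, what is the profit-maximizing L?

L* = 26

The marginal product of L is MP_L = 171 − 6L.
A price-taking firm hires until the value of the marginal product equals the wage: P·MP_L = w, so 16·(171 − 6L) = 240.
Then 171 − 6L = 15, giving L = 26.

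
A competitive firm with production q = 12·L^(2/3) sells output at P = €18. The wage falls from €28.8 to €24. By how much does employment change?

From P·MP_L = w with MP_L = 8·L^(-1/3), the labor demand is L(w) = (144/w)^(3).
At w = 28.8: L = 125. At w = 24: L = 216.
ΔL = 216 − 125 = 91.

ΔL = 91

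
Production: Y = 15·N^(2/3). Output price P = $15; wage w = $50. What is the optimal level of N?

N* = 27

MP_N = (2/3)·15·N^(-1/3) = 10·N^(-1/3).
Profit maximization for a price taker requires P·MP_N = w: 15·10·N^(-1/3) = 50.
So N^(-1/3) = 1/3, which gives N = 27.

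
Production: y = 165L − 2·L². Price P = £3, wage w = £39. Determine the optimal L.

The marginal product of L is MP_L = 165 − 4L.
A price-taking firm hires until the value of the marginal product equals the wage: P·MP_L = w, so 3·(165 − 4L) = 39.
Then 165 − 4L = 13, giving L = 38.

L* = 38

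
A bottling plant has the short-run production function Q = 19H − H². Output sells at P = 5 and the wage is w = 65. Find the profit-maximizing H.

H* = 3

The marginal product of H is MP_H = 19 − 2H.
A price-taking firm hires until the value of the marginal product equals the wage: P·MP_H = w, so 5·(19 − 2H) = 65.
Then 19 − 2H = 13, giving H = 3.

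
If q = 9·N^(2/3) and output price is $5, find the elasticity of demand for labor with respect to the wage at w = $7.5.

MP_N = (2/3)·9·N^(-1/3), so P·MP_N = w gives 30·N^(-1/3) = w.
Solving, N(w) = (30/w)^(3). This is a constant-elasticity form: N ∝ w^(−3), so ε = −3.

ε = -3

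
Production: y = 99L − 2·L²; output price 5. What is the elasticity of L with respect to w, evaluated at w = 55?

ε = -0.125

From P·MP_L = w with MP_L = 99 − 4L, labor demand is L(w) = (99 − w/5)/4.
dL/dw = −1/(20) = -0.05.
At w = 55, L = 22, so ε = (dL/dw)·(w/L) = (-0.05)·(55/22) = -0.125.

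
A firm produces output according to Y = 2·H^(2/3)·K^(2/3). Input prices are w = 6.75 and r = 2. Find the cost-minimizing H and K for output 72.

H* = 8, K* = 27

Cost minimization requires the marginal rate of technical substitution to equal the input-price ratio: MP_H/MP_K = w/r.
Here MP_H/MP_K = (2/3)·(K/H)/(2/3) = (K/H). Setting this equal to 6.75/2 = 3.375 gives K = 3.375H.
Substituting into Y = 72: 2·H^(2/3)·(3.375H)^(2/3) = 72.
Solving, H = 8 and K = 27.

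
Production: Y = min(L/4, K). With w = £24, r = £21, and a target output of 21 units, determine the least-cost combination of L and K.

With a fixed-proportions technology, the cost-minimizing bundle uses no slack in either input: L/4 = K = Y.
So L = 4·21 = 84 and K = 21.

L* = 84, K* = 21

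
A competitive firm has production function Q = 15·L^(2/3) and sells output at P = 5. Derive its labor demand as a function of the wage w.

L(w) = 125000/w³

MP_L = (2/3)·15·L^(-1/3) = 10·L^(-1/3).
Setting P·MP_L = w: 50·L^(-1/3) = w.
Solving for L: L^(-1/3) = w/50, so L = (50/w)^(3).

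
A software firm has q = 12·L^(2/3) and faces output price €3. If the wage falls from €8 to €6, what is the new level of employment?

L* = 64

From P·MP_L = w with MP_L = 8·L^(-1/3), the labor demand is L(w) = (24/w)^(3).
At w = 8: L = 27. At w = 6: L = 64.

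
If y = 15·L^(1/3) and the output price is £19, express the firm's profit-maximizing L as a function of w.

L(w) = (95/w)^(3/2)

MP_L = (1/3)·15·L^(-2/3) = 5·L^(-2/3).
Setting P·MP_L = w: 95·L^(-2/3) = w.
Solving for L: L^(-2/3) = w/95, so L = (95/w)^(3/2).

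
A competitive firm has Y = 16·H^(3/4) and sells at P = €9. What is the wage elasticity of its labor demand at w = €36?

MP_H = (3/4)·16·H^(-1/4), so P·MP_H = w gives 108·H^(-1/4) = w.
Solving, H(w) = (108/w)^(4). This is a constant-elasticity form: H ∝ w^(−4), so ε = −4.

ε = -4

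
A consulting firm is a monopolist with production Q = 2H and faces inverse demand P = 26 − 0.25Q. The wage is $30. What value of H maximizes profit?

Marginal revenue from the inverse demand is MR = 26 − 0.5Q.
The marginal product is MP_H = 2.
A monopolist hires until marginal revenue product equals the wage: MR·MP_H = w.
(26 − H)·2 = 30, so H = 11.

H* = 11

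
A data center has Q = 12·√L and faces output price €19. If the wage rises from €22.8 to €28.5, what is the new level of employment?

L* = 16

From P·MP_L = w with MP_L = 6·L^(-1/2), the labor demand is L(w) = (114/w)^(2).
At w = 22.8: L = 25. At w = 28.5: L = 16.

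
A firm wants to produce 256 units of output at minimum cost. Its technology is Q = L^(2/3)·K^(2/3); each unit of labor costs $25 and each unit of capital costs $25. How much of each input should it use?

L* = 64, K* = 64

Cost minimization requires the marginal rate of technical substitution to equal the input-price ratio: MP_L/MP_K = w/r.
Here MP_L/MP_K = (2/3)·(K/L)/(2/3) = (K/L). Setting this equal to 25/25 = 1 gives K = L.
Substituting into Q = 256: L^(2/3)·(L)^(2/3) = 256.
Solving, L = 64 and K = 64.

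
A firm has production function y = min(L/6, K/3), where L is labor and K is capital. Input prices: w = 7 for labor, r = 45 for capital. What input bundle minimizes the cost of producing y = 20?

With a fixed-proportions technology, the cost-minimizing bundle uses no slack in either input: L/6 = K/3 = y.
So L = 6·20 = 120 and K = 3·20 = 60.

L* = 120, K* = 60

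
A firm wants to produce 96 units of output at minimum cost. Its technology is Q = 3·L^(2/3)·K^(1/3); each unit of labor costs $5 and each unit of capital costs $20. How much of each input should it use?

L* = 64, K* = 8

Cost minimization requires the marginal rate of technical substitution to equal the input-price ratio: MP_L/MP_K = w/r.
Here MP_L/MP_K = (2/3)·(K/L)/(1/3) = 2·(K/L). Setting this equal to 5/20 = 0.25 gives K = 0.125L.
Substituting into Q = 96: 3·L^(2/3)·(0.125L)^(1/3) = 96.
Solving, L = 64 and K = 8.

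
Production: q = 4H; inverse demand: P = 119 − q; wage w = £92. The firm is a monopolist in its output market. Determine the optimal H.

Marginal revenue from the inverse demand is MR = 119 − 2q.
The marginal product is MP_H = 4.
A monopolist hires until marginal revenue product equals the wage: MR·MP_H = w.
(119 − 8H)·4 = 92, so H = 12.

H* = 12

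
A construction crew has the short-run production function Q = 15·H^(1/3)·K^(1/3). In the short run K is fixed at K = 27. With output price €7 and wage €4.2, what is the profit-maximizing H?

H* = 125

With K = 27, MP_H = (1/3)·15·H^(-2/3)·27^(1/3) = 15·H^(-2/3).
Profit maximization for a price taker requires P·MP_H = w: 7·15·H^(-2/3) = 4.2.
So H^(-2/3) = 0.04, which gives H = 125.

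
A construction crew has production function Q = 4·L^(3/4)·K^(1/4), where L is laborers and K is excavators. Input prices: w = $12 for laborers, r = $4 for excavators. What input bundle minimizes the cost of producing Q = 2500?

L* = 625, K* = 625

Cost minimization requires the marginal rate of technical substitution to equal the input-price ratio: MP_L/MP_K = w/r.
Here MP_L/MP_K = (3/4)·(K/L)/(1/4) = 3·(K/L). Setting this equal to 12/4 = 3 gives K = L.
Substituting into Q = 2500: 4·L^(3/4)·(L)^(1/4) = 2500.
Solving, L = 625 and K = 625.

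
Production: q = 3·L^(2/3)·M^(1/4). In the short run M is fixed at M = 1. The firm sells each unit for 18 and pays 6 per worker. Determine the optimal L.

With M = 1, MP_L = (2/3)·3·L^(-1/3)·1^(1/4) = 2·L^(-1/3).
Profit maximization for a price taker requires P·MP_L = w: 18·2·L^(-1/3) = 6.
So L^(-1/3) = 1/6, which gives L = 216.

L* = 216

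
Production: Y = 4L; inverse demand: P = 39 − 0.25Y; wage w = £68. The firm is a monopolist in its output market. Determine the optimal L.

Marginal revenue from the inverse demand is MR = 39 − 0.5Y.
The marginal product is MP_L = 4.
A monopolist hires until marginal revenue product equals the wage: MR·MP_L = w.
(39 − 2L)·4 = 68, so L = 11.

L* = 11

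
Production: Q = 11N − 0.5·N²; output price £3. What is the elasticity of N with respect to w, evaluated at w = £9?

From P·MP_N = w with MP_N = 11 − N, labor demand is N(w) = 11 − w/3.
dN/dw = −1/(3) = -1/3.
At w = 9, N = 8, so ε = (dN/dw)·(w/N) = (-1/3)·(9/8) = -0.375.

ε = -0.375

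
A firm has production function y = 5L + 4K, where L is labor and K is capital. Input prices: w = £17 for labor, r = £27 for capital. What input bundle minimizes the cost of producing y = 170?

The inputs are perfect substitutes, so the firm uses whichever has the lower cost per unit of output.
Cost per unit of output via L is w/5 = 3.4; via K it is r/4 = 6.75. L is cheaper.
Producing y = 170 with L alone: L = 34, K = 0.

L* = 34, K* = 0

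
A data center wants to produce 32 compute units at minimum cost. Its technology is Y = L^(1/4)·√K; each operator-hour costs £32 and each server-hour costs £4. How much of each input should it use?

L* = 16, K* = 256

Cost minimization requires the marginal rate of technical substitution to equal the input-price ratio: MP_L/MP_K = w/r.
Here MP_L/MP_K = (1/4)·(K/L)/(1/2) = 0.5·(K/L). Setting this equal to 32/4 = 8 gives K = 16L.
Substituting into Y = 32: L^(1/4)·(16L)^(1/2) = 32.
Solving, L = 16 and K = 256.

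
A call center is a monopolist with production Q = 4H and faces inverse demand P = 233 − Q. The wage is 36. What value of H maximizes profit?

Marginal revenue from the inverse demand is MR = 233 − 2Q.
The marginal product is MP_H = 4.
A monopolist hires until marginal revenue product equals the wage: MR·MP_H = w.
(233 − 8H)·4 = 36, so H = 28.

H* = 28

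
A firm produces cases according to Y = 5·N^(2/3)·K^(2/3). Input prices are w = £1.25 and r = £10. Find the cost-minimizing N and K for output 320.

N* = 64, K* = 8

Cost minimization requires the marginal rate of technical substitution to equal the input-price ratio: MP_N/MP_K = w/r.
Here MP_N/MP_K = (2/3)·(K/N)/(2/3) = (K/N). Setting this equal to 1.25/10 = 0.125 gives K = 0.125N.
Substituting into Y = 320: 5·N^(2/3)·(0.125N)^(2/3) = 320.
Solving, N = 64 and K = 8.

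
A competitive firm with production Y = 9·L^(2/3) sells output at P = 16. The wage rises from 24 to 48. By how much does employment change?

From P·MP_L = w with MP_L = 6·L^(-1/3), the labor demand is L(w) = (96/w)^(3).
At w = 24: L = 64. At w = 48: L = 8.
ΔL = 8 − 64 = -56.

ΔL = -56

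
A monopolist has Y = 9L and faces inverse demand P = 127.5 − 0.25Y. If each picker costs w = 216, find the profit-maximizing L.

Marginal revenue from the inverse demand is MR = 127.5 − 0.5Y.
The marginal product is MP_L = 9.
A monopolist hires until marginal revenue product equals the wage: MR·MP_L = w.
(127.5 − 4.5L)·9 = 216, so L = 23.

L* = 23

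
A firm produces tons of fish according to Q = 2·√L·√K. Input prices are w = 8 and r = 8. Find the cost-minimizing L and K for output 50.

L* = 25, K* = 25

Cost minimization requires the marginal rate of technical substitution to equal the input-price ratio: MP_L/MP_K = w/r.
Here MP_L/MP_K = (1/2)·(K/L)/(1/2) = (K/L). Setting this equal to 8/8 = 1 gives K = L.
Substituting into Q = 50: 2·L^(1/2)·(L)^(1/2) = 50.
Solving, L = 25 and K = 25.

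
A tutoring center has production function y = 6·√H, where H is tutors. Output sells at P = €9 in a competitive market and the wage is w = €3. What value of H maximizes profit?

H* = 81

MP_H = (1/2)·6·H^(-1/2) = 3·H^(-1/2).
Profit maximization for a price taker requires P·MP_H = w: 9·3·H^(-1/2) = 3.
So H^(-1/2) = 1/9, which gives H = 81.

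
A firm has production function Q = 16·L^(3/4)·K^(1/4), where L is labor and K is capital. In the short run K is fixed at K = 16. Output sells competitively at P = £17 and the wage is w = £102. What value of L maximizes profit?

With K = 16, MP_L = (3/4)·16·L^(-1/4)·16^(1/4) = 24·L^(-1/4).
Profit maximization for a price taker requires P·MP_L = w: 17·24·L^(-1/4) = 102.
So L^(-1/4) = 0.25, which gives L = 256.

L* = 256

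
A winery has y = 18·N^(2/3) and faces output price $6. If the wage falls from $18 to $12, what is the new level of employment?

N* = 216

From P·MP_N = w with MP_N = 12·N^(-1/3), the labor demand is N(w) = (72/w)^(3).
At w = 18: N = 64. At w = 12: N = 216.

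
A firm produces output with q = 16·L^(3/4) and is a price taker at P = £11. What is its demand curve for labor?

L(w) = (132/w)^(4)

MP_L = (3/4)·16·L^(-1/4) = 12·L^(-1/4).
Setting P·MP_L = w: 132·L^(-1/4) = w.
Solving for L: L^(-1/4) = w/132, so L = (132/w)^(4).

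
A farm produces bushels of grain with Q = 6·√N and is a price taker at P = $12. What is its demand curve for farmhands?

MP_N = (1/2)·6·N^(-1/2) = 3·N^(-1/2).
Setting P·MP_N = w: 36·N^(-1/2) = w.
Solving for N: N^(-1/2) = w/36, so N = (36/w)^(2).

N(w) = 1296/w²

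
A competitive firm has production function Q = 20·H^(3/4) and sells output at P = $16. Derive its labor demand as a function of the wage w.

MP_H = (3/4)·20·H^(-1/4) = 15·H^(-1/4).
Setting P·MP_H = w: 240·H^(-1/4) = w.
Solving for H: H^(-1/4) = w/240, so H = (240/w)^(4).

H(w) = (240/w)^(4)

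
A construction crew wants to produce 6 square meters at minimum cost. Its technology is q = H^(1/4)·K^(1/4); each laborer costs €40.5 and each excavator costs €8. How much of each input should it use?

H* = 16, K* = 81

Cost minimization requires the marginal rate of technical substitution to equal the input-price ratio: MP_H/MP_K = w/r.
Here MP_H/MP_K = (1/4)·(K/H)/(1/4) = (K/H). Setting this equal to 40.5/8 = 5.0625 gives K = 5.0625H.
Substituting into q = 6: H^(1/4)·(5.0625H)^(1/4) = 6.
Solving, H = 16 and K = 81.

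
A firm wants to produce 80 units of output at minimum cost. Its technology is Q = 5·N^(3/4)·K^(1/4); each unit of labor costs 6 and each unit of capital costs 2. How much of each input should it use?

N* = 16, K* = 16

Cost minimization requires the marginal rate of technical substitution to equal the input-price ratio: MP_N/MP_K = w/r.
Here MP_N/MP_K = (3/4)·(K/N)/(1/4) = 3·(K/N). Setting this equal to 6/2 = 3 gives K = N.
Substituting into Q = 80: 5·N^(3/4)·(N)^(1/4) = 80.
Solving, N = 16 and K = 16.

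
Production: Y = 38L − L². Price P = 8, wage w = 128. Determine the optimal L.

The marginal product of L is MP_L = 38 − 2L.
A price-taking firm hires until the value of the marginal product equals the wage: P·MP_L = w, so 8·(38 − 2L) = 128.
Then 38 − 2L = 16, giving L = 11.

L* = 11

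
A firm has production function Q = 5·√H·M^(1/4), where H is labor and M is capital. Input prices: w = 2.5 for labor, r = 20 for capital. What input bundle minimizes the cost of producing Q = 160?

H* = 256, M* = 16

Cost minimization requires the marginal rate of technical substitution to equal the input-price ratio: MP_H/MP_M = w/r.
Here MP_H/MP_M = (1/2)·(M/H)/(1/4) = 2·(M/H). Setting this equal to 2.5/20 = 0.125 gives M = 0.0625H.
Substituting into Q = 160: 5·H^(1/2)·(0.0625H)^(1/4) = 160.
Solving, H = 256 and M = 16.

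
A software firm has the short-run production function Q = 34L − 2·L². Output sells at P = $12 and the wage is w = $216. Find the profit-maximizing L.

The marginal product of L is MP_L = 34 − 4L.
A price-taking firm hires until the value of the marginal product equals the wage: P·MP_L = w, so 12·(34 − 4L) = 216.
Then 34 − 4L = 18, giving L = 4.

L* = 4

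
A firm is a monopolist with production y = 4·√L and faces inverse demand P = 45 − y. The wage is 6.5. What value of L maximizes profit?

L* = 16

Marginal revenue from the inverse demand is MR = 45 − 2y.
The marginal product is MP_L = 2·L^(-1/2).
A monopolist hires until marginal revenue product equals the wage: MR·MP_L = w.
At L, y = 4·√L. Substituting and solving: (45 − 8·√L)·2·L^(-1/2) = 6.5 gives L = 16.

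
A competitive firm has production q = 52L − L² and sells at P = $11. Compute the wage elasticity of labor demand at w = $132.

From P·MP_L = w with MP_L = 52 − 2L, labor demand is L(w) = (52 − w/11)/2.
dL/dw = −1/(22) = -1/22.
At w = 132, L = 20, so ε = (dL/dw)·(w/L) = (-1/22)·(132/20) = -0.3.

ε = -0.3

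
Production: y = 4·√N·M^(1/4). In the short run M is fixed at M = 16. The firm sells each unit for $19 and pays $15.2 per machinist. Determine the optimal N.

N* = 25

With M = 16, MP_N = (1/2)·4·N^(-1/2)·16^(1/4) = 4·N^(-1/2).
Profit maximization for a price taker requires P·MP_N = w: 19·4·N^(-1/2) = 15.2.
So N^(-1/2) = 0.2, which gives N = 25.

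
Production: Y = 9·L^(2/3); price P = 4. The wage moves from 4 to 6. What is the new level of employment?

L* = 64

From P·MP_L = w with MP_L = 6·L^(-1/3), the labor demand is L(w) = (24/w)^(3).
At w = 4: L = 216. At w = 6: L = 64.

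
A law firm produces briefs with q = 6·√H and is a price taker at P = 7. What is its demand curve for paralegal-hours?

H(w) = 441/w²

MP_H = (1/2)·6·H^(-1/2) = 3·H^(-1/2).
Setting P·MP_H = w: 21·H^(-1/2) = w.
Solving for H: H^(-1/2) = w/21, so H = (21/w)^(2).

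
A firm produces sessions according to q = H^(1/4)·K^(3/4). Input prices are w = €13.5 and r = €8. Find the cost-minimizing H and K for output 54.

H* = 16, K* = 81

Cost minimization requires the marginal rate of technical substitution to equal the input-price ratio: MP_H/MP_K = w/r.
Here MP_H/MP_K = (1/4)·(K/H)/(3/4) = (1/3)·(K/H). Setting this equal to 13.5/8 = 1.6875 gives K = 5.0625H.
Substituting into q = 54: H^(1/4)·(5.0625H)^(3/4) = 54.
Solving, H = 16 and K = 81.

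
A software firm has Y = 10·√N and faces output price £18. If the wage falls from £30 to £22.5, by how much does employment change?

ΔN = 7

From P·MP_N = w with MP_N = 5·N^(-1/2), the labor demand is N(w) = (90/w)^(2).
At w = 30: N = 9. At w = 22.5: N = 16.
ΔN = 16 − 9 = 7.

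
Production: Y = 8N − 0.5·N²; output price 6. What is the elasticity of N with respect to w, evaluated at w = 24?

From P·MP_N = w with MP_N = 8 − N, labor demand is N(w) = 8 − w/6.
dN/dw = −1/(6) = -1/6.
At w = 24, N = 4, so ε = (dN/dw)·(w/N) = (-1/6)·(24/4) = -1.

ε = -1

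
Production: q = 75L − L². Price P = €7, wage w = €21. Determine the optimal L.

The marginal product of L is MP_L = 75 − 2L.
A price-taking firm hires until the value of the marginal product equals the wage: P·MP_L = w, so 7·(75 − 2L) = 21.
Then 75 − 2L = 3, giving L = 36.

L* = 36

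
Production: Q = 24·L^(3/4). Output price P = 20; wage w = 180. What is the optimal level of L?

MP_L = (3/4)·24·L^(-1/4) = 18·L^(-1/4).
Profit maximization for a price taker requires P·MP_L = w: 20·18·L^(-1/4) = 180.
So L^(-1/4) = 0.5, which gives L = 16.

L* = 16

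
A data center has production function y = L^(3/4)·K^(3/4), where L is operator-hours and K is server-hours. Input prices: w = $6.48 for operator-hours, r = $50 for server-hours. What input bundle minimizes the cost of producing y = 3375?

L* = 625, K* = 81

Cost minimization requires the marginal rate of technical substitution to equal the input-price ratio: MP_L/MP_K = w/r.
Here MP_L/MP_K = (3/4)·(K/L)/(3/4) = (K/L). Setting this equal to 6.48/50 = 0.1296 gives K = 0.1296L.
Substituting into y = 3375: L^(3/4)·(0.1296L)^(3/4) = 3375.
Solving, L = 625 and K = 81.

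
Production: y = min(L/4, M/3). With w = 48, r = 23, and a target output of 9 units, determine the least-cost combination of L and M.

L* = 36, M* = 27

With a fixed-proportions technology, the cost-minimizing bundle uses no slack in either input: L/4 = M/3 = y.
So L = 4·9 = 36 and M = 3·9 = 27.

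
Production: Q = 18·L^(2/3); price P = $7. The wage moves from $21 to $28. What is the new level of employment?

From P·MP_L = w with MP_L = 12·L^(-1/3), the labor demand is L(w) = (84/w)^(3).
At w = 21: L = 64. At w = 28: L = 27.

L* = 27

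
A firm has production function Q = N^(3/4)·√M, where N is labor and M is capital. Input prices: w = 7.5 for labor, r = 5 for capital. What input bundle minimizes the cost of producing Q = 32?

N* = 16, M* = 16

Cost minimization requires the marginal rate of technical substitution to equal the input-price ratio: MP_N/MP_M = w/r.
Here MP_N/MP_M = (3/4)·(M/N)/(1/2) = 1.5·(M/N). Setting this equal to 7.5/5 = 1.5 gives M = N.
Substituting into Q = 32: N^(3/4)·(N)^(1/2) = 32.
Solving, N = 16 and M = 16.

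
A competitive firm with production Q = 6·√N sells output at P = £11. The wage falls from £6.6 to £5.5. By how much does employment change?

From P·MP_N = w with MP_N = 3·N^(-1/2), the labor demand is N(w) = (33/w)^(2).
At w = 6.6: N = 25. At w = 5.5: N = 36.
ΔN = 36 − 25 = 11.

ΔN = 11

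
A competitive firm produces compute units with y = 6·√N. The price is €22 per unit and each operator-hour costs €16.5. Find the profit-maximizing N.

MP_N = (1/2)·6·N^(-1/2) = 3·N^(-1/2).
Profit maximization for a price taker requires P·MP_N = w: 22·3·N^(-1/2) = 16.5.
So N^(-1/2) = 0.25, which gives N = 16.

N* = 16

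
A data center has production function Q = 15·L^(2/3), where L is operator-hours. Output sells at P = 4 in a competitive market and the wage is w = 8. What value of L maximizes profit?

L* = 125

MP_L = (2/3)·15·L^(-1/3) = 10·L^(-1/3).
Profit maximization for a price taker requires P·MP_L = w: 4·10·L^(-1/3) = 8.
So L^(-1/3) = 0.2, which gives L = 125.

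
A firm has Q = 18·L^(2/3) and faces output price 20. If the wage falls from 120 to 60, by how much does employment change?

From P·MP_L = w with MP_L = 12·L^(-1/3), the labor demand is L(w) = (240/w)^(3).
At w = 120: L = 8. At w = 60: L = 64.
ΔL = 64 − 8 = 56.

ΔL = 56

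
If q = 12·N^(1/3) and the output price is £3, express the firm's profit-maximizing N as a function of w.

MP_N = (1/3)·12·N^(-2/3) = 4·N^(-2/3).
Setting P·MP_N = w: 12·N^(-2/3) = w.
Solving for N: N^(-2/3) = w/12, so N = (12/w)^(3/2).

N(w) = (12/w)^(3/2)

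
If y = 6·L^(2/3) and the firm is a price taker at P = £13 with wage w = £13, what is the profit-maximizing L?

MP_L = (2/3)·6·L^(-1/3) = 4·L^(-1/3).
Profit maximization for a price taker requires P·MP_L = w: 13·4·L^(-1/3) = 13.
So L^(-1/3) = 0.25, which gives L = 64.

L* = 64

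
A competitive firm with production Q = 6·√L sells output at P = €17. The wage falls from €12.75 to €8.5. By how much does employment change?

From P·MP_L = w with MP_L = 3·L^(-1/2), the labor demand is L(w) = (51/w)^(2).
At w = 12.75: L = 16. At w = 8.5: L = 36.
ΔL = 36 − 16 = 20.

ΔL = 20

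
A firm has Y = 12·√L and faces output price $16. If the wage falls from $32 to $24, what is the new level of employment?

L* = 16

From P·MP_L = w with MP_L = 6·L^(-1/2), the labor demand is L(w) = (96/w)^(2).
At w = 32: L = 9. At w = 24: L = 16.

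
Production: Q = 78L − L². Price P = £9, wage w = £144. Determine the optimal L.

L* = 31

The marginal product of L is MP_L = 78 − 2L.
A price-taking firm hires until the value of the marginal product equals the wage: P·MP_L = w, so 9·(78 − 2L) = 144.
Then 78 − 2L = 16, giving L = 31.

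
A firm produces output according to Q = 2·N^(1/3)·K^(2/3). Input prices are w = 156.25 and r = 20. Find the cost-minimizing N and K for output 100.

N* = 8, K* = 125

Cost minimization requires the marginal rate of technical substitution to equal the input-price ratio: MP_N/MP_K = w/r.
Here MP_N/MP_K = (1/3)·(K/N)/(2/3) = 0.5·(K/N). Setting this equal to 156.25/20 = 7.8125 gives K = 15.625N.
Substituting into Q = 100: 2·N^(1/3)·(15.625N)^(2/3) = 100.
Solving, N = 8 and K = 125.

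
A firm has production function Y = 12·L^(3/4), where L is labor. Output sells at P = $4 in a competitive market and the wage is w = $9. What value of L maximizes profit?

L* = 256

MP_L = (3/4)·12·L^(-1/4) = 9·L^(-1/4).
Profit maximization for a price taker requires P·MP_L = w: 4·9·L^(-1/4) = 9.
So L^(-1/4) = 0.25, which gives L = 256.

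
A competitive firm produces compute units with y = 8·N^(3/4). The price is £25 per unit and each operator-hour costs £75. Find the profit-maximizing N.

N* = 16

MP_N = (3/4)·8·N^(-1/4) = 6·N^(-1/4).
Profit maximization for a price taker requires P·MP_N = w: 25·6·N^(-1/4) = 75.
So N^(-1/4) = 0.5, which gives N = 16.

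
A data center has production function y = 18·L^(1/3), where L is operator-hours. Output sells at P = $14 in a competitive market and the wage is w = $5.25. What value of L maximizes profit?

L* = 64

MP_L = (1/3)·18·L^(-2/3) = 6·L^(-2/3).
Profit maximization for a price taker requires P·MP_L = w: 14·6·L^(-2/3) = 5.25.
So L^(-2/3) = 0.0625, which gives L = 64.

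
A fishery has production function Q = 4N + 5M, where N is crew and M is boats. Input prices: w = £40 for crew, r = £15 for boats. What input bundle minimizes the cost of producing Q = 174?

The inputs are perfect substitutes, so the firm uses whichever has the lower cost per unit of output.
Cost per unit of output via N is w/4 = 10; via M it is r/5 = 3. M is cheaper.
Producing Q = 174 with M alone: N = 0, M = 34.8.

N* = 0, M* = 34.8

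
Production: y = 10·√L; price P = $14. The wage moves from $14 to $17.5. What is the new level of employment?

L* = 16

From P·MP_L = w with MP_L = 5·L^(-1/2), the labor demand is L(w) = (70/w)^(2).
At w = 14: L = 25. At w = 17.5: L = 16.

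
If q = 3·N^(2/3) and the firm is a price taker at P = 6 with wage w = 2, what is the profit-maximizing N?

MP_N = (2/3)·3·N^(-1/3) = 2·N^(-1/3).
Profit maximization for a price taker requires P·MP_N = w: 6·2·N^(-1/3) = 2.
So N^(-1/3) = 1/6, which gives N = 216.

N* = 216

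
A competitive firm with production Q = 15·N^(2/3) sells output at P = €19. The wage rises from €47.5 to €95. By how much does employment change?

ΔN = -56

From P·MP_N = w with MP_N = 10·N^(-1/3), the labor demand is N(w) = (190/w)^(3).
At w = 47.5: N = 64. At w = 95: N = 8.
ΔN = 8 − 64 = -56.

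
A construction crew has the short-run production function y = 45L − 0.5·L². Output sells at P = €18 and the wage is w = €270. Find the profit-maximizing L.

L* = 30

The marginal product of L is MP_L = 45 − L.
A price-taking firm hires until the value of the marginal product equals the wage: P·MP_L = w, so 18·(45 − L) = 270.
Then 45 − L = 15, giving L = 30.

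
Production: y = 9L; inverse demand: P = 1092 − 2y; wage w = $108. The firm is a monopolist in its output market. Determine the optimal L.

L* = 30

Marginal revenue from the inverse demand is MR = 1092 − 4y.
The marginal product is MP_L = 9.
A monopolist hires until marginal revenue product equals the wage: MR·MP_L = w.
(1092 − 36L)·9 = 108, so L = 30.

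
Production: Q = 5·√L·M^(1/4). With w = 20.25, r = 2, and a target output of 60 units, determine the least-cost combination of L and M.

L* = 16, M* = 81

Cost minimization requires the marginal rate of technical substitution to equal the input-price ratio: MP_L/MP_M = w/r.
Here MP_L/MP_M = (1/2)·(M/L)/(1/4) = 2·(M/L). Setting this equal to 20.25/2 = 10.125 gives M = 5.0625L.
Substituting into Q = 60: 5·L^(1/2)·(5.0625L)^(1/4) = 60.
Solving, L = 16 and M = 81.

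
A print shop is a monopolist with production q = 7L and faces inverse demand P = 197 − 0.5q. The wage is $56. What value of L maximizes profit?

Marginal revenue from the inverse demand is MR = 197 − q.
The marginal product is MP_L = 7.
A monopolist hires until marginal revenue product equals the wage: MR·MP_L = w.
(197 − 7L)·7 = 56, so L = 27.

L* = 27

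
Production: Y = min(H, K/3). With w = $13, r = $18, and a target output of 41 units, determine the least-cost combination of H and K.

H* = 41, K* = 123

With a fixed-proportions technology, the cost-minimizing bundle uses no slack in either input: H = K/3 = Y.
So H = 41 and K = 3·41 = 123.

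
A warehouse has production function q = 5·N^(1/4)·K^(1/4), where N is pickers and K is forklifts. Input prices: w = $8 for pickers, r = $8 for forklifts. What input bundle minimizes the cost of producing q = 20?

N* = 16, K* = 16

Cost minimization requires the marginal rate of technical substitution to equal the input-price ratio: MP_N/MP_K = w/r.
Here MP_N/MP_K = (1/4)·(K/N)/(1/4) = (K/N). Setting this equal to 8/8 = 1 gives K = N.
Substituting into q = 20: 5·N^(1/4)·(N)^(1/4) = 20.
Solving, N = 16 and K = 16.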